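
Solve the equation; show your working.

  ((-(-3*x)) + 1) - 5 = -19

Step 1. [((-(-3*x)) + 1) - 5 = -19] peel the -5: add 5 from each side. So sub: (-(-3*x)) + 1 = -14.
Step 2. [(-(-3*x)) + 1 = -14] +1 is outermost — subtract 1 both sides. So sub: -(-3*x) = -15.
Step 3. [-(-3*x) = -15] LHS negated; negate both sides ⇒ neg: -3*x = 15.
Step 4. [-3*x = 15] divide by the outer -3, so div: x = -5.

Answer: x ∈ {-5}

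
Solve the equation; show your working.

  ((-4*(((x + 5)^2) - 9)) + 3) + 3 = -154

Step 1. [((-4*(((x + 5)^2) - 9)) + 3) + 3 = -154] 3 comes off first (subtract 3) ⇒ sub: (-4*(((x + 5)^2) - 9)) + 3 = -157.
Step 2. [(-4*(((x + 5)^2) - 9)) + 3 = -157] the outer +3 inverts by subtracting 3 ⇒ sub: -4*(((x + 5)^2) - 9) = -160.
Step 3. [-4*(((x + 5)^2) - 9) = -160] divide by the outer -4. So div: ((x + 5)^2) - 9 = 40.
Step 4. [((x + 5)^2) - 9 = 40] add 9: x sits inside (… - 9), so sub: (x + 5)^2 = 49.
Step 5. [(x + 5)^2 = 49] 49 ≥ 0, LHS is (·)² — take ±√, so sqrt: x + 5 = 7 or -7.
Step 6. [x + 5 = 7 or -7] peel the +5: subtract 5 from each side ⇒ sub: x = 2 or -12.

Answer: x ∈ {-12, 2}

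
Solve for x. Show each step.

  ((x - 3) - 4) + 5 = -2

Step 1. [((x - 3) - 4) + 5 = -2] the outer +5 inverts by subtracting 5, so sub: (x - 3) - 4 = -7.
Step 2. [(x - 3) - 4 = -7] add 4: x sits inside (… - 4), so sub: x - 3 = -3.
Step 3. [x - 3 = -3] peel the -3: add 3 from each side ⇒ sub: x = 0.

Answer: x ∈ {0}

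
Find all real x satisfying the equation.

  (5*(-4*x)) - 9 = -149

Step 1. [(5*(-4*x)) - 9 = -149] add 9: x sits inside (… - 9) ⇒ sub: 5*(-4*x) = -140.
Step 2. [5*(-4*x) = -140] 5·(inner) — divide through by 5 ⇒ div: -4*x = -28.
Step 3. [-4*x = -28] -4·(inner) — divide through by -4, so div: x = 7.

Answer: x ∈ {7}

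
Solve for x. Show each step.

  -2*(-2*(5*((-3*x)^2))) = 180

Step 1. [-2*(-2*(5*((-3*x)^2))) = 180] LHS = -2·(…); ÷-2 both sides. So div: -2*(5*((-3*x)^2)) = -90.
Step 2. [-2*(5*((-3*x)^2)) = -90] LHS = -2·(…); ÷-2 both sides ⇒ div: 5*((-3*x)^2) = 45.
Step 3. [5*((-3*x)^2) = 45] 5·(inner) — divide through by 5 ⇒ div: (-3*x)^2 = 9.
Step 4. [(-3*x)^2 = 9] 9 ≥ 0, LHS is (·)² — take ±√, so sqrt: -3*x = 3 or -3.
Step 5. [-3*x = 3 or -3] -3·(inner) — divide through by -3. So div: x = -1 or 1.

Answer: x ∈ {-1, 1}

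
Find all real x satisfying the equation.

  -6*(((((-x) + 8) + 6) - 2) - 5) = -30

Step 1. [-6*(((((-x) + 8) + 6) - 2) - 5) = -30] leading coefficient -6: divide by -6. So div: ((((-x) + 8) + 6) - 2) - 5 = 5.
Step 2. [((((-x) + 8) + 6) - 2) - 5 = 5] 5 comes off first (add 5) ⇒ sub: (((-x) + 8) + 6) - 2 = 10.
Step 3. [(((-x) + 8) + 6) - 2 = 10] peel the -2: add 2 from each side, so sub: ((-x) + 8) + 6 = 12.
Step 4. [((-x) + 8) + 6 = 12] +6 is outermost — subtract 6 both sides, so sub: (-x) + 8 = 6.
Step 5. [(-x) + 8 = 6] subtract 8: x sits inside (… + 8), so sub: -x = -2.
Step 6. [-x = -2] flip signs both sides. So neg: x = 2.

Answer: x ∈ {2}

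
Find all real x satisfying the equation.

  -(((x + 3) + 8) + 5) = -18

Step 1. [-(((x + 3) + 8) + 5) = -18] leading − — multiply by −1. So neg: ((x + 3) + 8) + 5 = 18.
Step 2. [((x + 3) + 8) + 5 = 18] subtract 5: x sits inside (… + 5) ⇒ sub: (x + 3) + 8 = 13.
Step 3. [(x + 3) + 8 = 13] +8 is outermost — subtract 8 both sides. So sub: x + 3 = 5.
Step 4. [x + 3 = 5] +3 is outermost — subtract 3 both sides. So sub: x = 2.

Answer: x ∈ {2}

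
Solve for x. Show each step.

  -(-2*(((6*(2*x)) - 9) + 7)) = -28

Step 1. [-(-2*(((6*(2*x)) - 9) + 7)) = -28] LHS negated; negate both sides, so neg: -2*(((6*(2*x)) - 9) + 7) = 28.
Step 2. [-2*(((6*(2*x)) - 9) + 7) = 28] -2·(inner) — divide through by -2, so div: ((6*(2*x)) - 9) + 7 = -14.
Step 3. [((6*(2*x)) - 9) + 7 = -14] 7 comes off first (subtract 7). So sub: (6*(2*x)) - 9 = -21.
Step 4. [(6*(2*x)) - 9 = -21] -9 is outermost — add 9 both sides. So sub: 6*(2*x) = -12.
Step 5. [6*(2*x) = -12] 6 out front; divide by 6. So div: 2*x = -2.
Step 6. [2*x = -2] LHS = 2·(…); ÷2 both sides, so div: x = -1.

Answer: x ∈ {-1}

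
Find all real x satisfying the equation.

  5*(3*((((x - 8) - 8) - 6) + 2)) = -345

Step 1. [5*(3*((((x - 8) - 8) - 6) + 2)) = -345] 5 out front; divide by 5 ⇒ div: 3*((((x - 8) - 8) - 6) + 2) = -69.
Step 2. [3*((((x - 8) - 8) - 6) + 2) = -69] 3·(inner) — divide through by 3, so div: (((x - 8) - 8) - 6) + 2 = -23.
Step 3. [(((x - 8) - 8) - 6) + 2 = -23] peel the +2: subtract 2 from each side ⇒ sub: ((x - 8) - 8) - 6 = -25.
Step 4. [((x - 8) - 8) - 6 = -25] -6 is outermost — add 6 both sides. So sub: (x - 8) - 8 = -19.
Step 5. [(x - 8) - 8 = -19] the outer -8 inverts by adding 8, so sub: x - 8 = -11.
Step 6. [x - 8 = -11] the outer -8 inverts by adding 8, so sub: x = -3.

Answer: x ∈ {-3}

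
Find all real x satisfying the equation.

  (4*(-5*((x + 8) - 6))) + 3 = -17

Step 1. [(4*(-5*((x + 8) - 6))) + 3 = -17] the outer +3 inverts by subtracting 3. So sub: 4*(-5*((x + 8) - 6)) = -20.
Step 2. [4*(-5*((x + 8) - 6)) = -20] LHS = 4·(…); ÷4 both sides, so div: -5*((x + 8) - 6) = -5.
Step 3. [-5*((x + 8) - 6) = -5] -5·(inner) — divide through by -5. So div: (x + 8) - 6 = 1.
Step 4. [(x + 8) - 6 = 1] add 6: x sits inside (… - 6), so sub: x + 8 = 7.
Step 5. [x + 8 = 7] subtract 8: x sits inside (… + 8), so sub: x = -1.

Answer: x ∈ {-1}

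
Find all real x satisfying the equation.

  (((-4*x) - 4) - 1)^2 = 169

Step 1. [(((-4*x) - 4) - 1)^2 = 169] LHS squared, RHS 169 ≥ 0: apply √ (±) ⇒ sqrt: ((-4*x) - 4) - 1 = 13 or -13.
Step 2. [((-4*x) - 4) - 1 = 13 or -13] -1 is outermost — add 1 both sides ⇒ sub: (-4*x) - 4 = 14 or -12.
Step 3. [(-4*x) - 4 = 14 or -12] 4 comes off first (add 4) ⇒ sub: -4*x = 18 or -8.
Step 4. [-4*x = 18 or -8] divide by the outer -4, so div: x = -9/2 or 2.

Answer: x ∈ {-9/2, 2}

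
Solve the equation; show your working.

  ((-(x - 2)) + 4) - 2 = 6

Step 1. [((-(x - 2)) + 4) - 2 = 6] 2 comes off first (add 2), so sub: (-(x - 2)) + 4 = 8.
Step 2. [(-(x - 2)) + 4 = 8] +4 is outermost — subtract 4 both sides ⇒ sub: -(x - 2) = 4.
Step 3. [-(x - 2) = 4] LHS negated; negate both sides ⇒ neg: x - 2 = -4.
Step 4. [x - 2 = -4] -2 is outermost — add 2 both sides. So sub: x = -2.

Answer: x ∈ {-2}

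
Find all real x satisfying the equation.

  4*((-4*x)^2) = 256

Step 1. [4*((-4*x)^2) = 256] LHS = 4·(…); ÷4 both sides, so div: (-4*x)^2 = 64.
Step 2. [(-4*x)^2 = 64] LHS squared, RHS 64 ≥ 0: apply √ (±), so sqrt: -4*x = 8 or -8.
Step 3. [-4*x = 8 or -8] -4·(inner) — divide through by -4, so div: x = -2 or 2.

Answer: x ∈ {-2, 2}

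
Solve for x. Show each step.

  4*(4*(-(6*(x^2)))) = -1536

Step 1. [4*(4*(-(6*(x^2)))) = -1536] leading coefficient 4: divide by 4, so div: 4*(-(6*(x^2))) = -384.
Step 2. [4*(-(6*(x^2))) = -384] leading coefficient 4: divide by 4, so div: -(6*(x^2)) = -96.
Step 3. [-(6*(x^2)) = -96] LHS negated; negate both sides. So neg: 6*(x^2) = 96.
Step 4. [6*(x^2) = 96] 6 out front; divide by 6. So div: x^2 = 16.
Step 5. [x^2 = 16] √ both sides: 16 ≥ 0 gives two branches, so sqrt: x = 4 or -4.

Answer: x ∈ {-4, 4}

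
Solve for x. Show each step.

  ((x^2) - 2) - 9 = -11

Step 1. [((x^2) - 2) - 9 = -11] -9 is outermost — add 9 both sides. So sub: (x^2) - 2 = -2.
Step 2. [(x^2) - 2 = -2] peel the -2: add 2 from each side. So sub: x^2 = 0.
Step 3. [x^2 = 0] LHS squared, RHS 0 ≥ 0: apply √ (±). So sqrt: x = 0.

Answer: x ∈ {0}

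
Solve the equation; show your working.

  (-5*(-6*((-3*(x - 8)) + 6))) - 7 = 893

Step 1. [(-5*(-6*((-3*(x - 8)) + 6))) - 7 = 893] -7 is outermost — add 7 both sides. So sub: -5*(-6*((-3*(x - 8)) + 6)) = 900.
Step 2. [-5*(-6*((-3*(x - 8)) + 6)) = 900] divide by the outer -5, so div: -6*((-3*(x - 8)) + 6) = -180.
Step 3. [-6*((-3*(x - 8)) + 6) = -180] leading coefficient -6: divide by -6, so div: (-3*(x - 8)) + 6 = 30.
Step 4. [(-3*(x - 8)) + 6 = 30] common factor -3 (LHS and 30) — divide through. So factor: (x - 8) - 2 = -10.
Step 5. [(x - 8) - 2 = -10] add 2: x sits inside (… - 2) ⇒ sub: x - 8 = -8.
Step 6. [x - 8 = -8] peel the -8: add 8 from each side, so sub: x = 0.

Answer: x ∈ {0}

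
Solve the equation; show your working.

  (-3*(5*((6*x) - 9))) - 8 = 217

Step 1. [(-3*(5*((6*x) - 9))) - 8 = 217] -8 is outermost — add 8 both sides ⇒ sub: -3*(5*((6*x) - 9)) = 225.
Step 2. [-3*(5*((6*x) - 9)) = 225] LHS = -3·(…); ÷-3 both sides. So div: 5*((6*x) - 9) = -75.
Step 3. [5*((6*x) - 9) = -75] LHS = 5·(…); ÷5 both sides. So div: (6*x) - 9 = -15.
Step 4. [(6*x) - 9 = -15] 9 comes off first (add 9), so sub: 6*x = -6.
Step 5. [6*x = -6] 6 out front; divide by 6. So div: x = -1.

Answer: x ∈ {-1}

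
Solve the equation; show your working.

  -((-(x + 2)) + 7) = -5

Step 1. [-((-(x + 2)) + 7) = -5] flip signs both sides ⇒ neg: (-(x + 2)) + 7 = 5.
Step 2. [(-(x + 2)) + 7 = 5] 7 comes off first (subtract 7). So sub: -(x + 2) = -2.
Step 3. [-(x + 2) = -2] LHS negated; negate both sides ⇒ neg: x + 2 = 2.
Step 4. [x + 2 = 2] +2 is outermost — subtract 2 both sides. So sub: x = 0.

Answer: x ∈ {0}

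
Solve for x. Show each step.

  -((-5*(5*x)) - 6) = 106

Step 1. [-((-5*(5*x)) - 6) = 106] flip signs both sides ⇒ neg: (-5*(5*x)) - 6 = -106.
Step 2. [(-5*(5*x)) - 6 = -106] the outer -6 inverts by adding 6 ⇒ sub: -5*(5*x) = -100.
Step 3. [-5*(5*x) = -100] divide by the outer -5 ⇒ div: 5*x = 20.
Step 4. [5*x = 20] LHS = 5·(…); ÷5 both sides, so div: x = 4.

Answer: x ∈ {4}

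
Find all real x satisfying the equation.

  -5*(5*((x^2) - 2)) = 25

Step 1. [-5*(5*((x^2) - 2)) = 25] divide by the outer -5 ⇒ div: 5*((x^2) - 2) = -5.
Step 2. [5*((x^2) - 2) = -5] 5·(inner) — divide through by 5 ⇒ div: (x^2) - 2 = -1.
Step 3. [(x^2) - 2 = -1] 2 comes off first (add 2), so sub: x^2 = 1.
Step 4. [x^2 = 1] √ both sides: 1 ≥ 0 gives two branches ⇒ sqrt: x = 1 or -1.

Answer: x ∈ {-1, 1}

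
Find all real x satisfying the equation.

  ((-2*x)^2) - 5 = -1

Step 1. [((-2*x)^2) - 5 = -1] add 5: x sits inside (… - 5) ⇒ sub: (-2*x)^2 = 4.
Step 2. [(-2*x)^2 = 4] √ both sides: 4 ≥ 0 gives two branches ⇒ sqrt: -2*x = 2 or -2.
Step 3. [-2*x = 2 or -2] LHS = -2·(…); ÷-2 both sides ⇒ div: x = -1 or 1.

Answer: x ∈ {-1, 1}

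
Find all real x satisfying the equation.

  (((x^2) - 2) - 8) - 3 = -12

Step 1. [(((x^2) - 2) - 8) - 3 = -12] peel the -3: add 3 from each side ⇒ sub: ((x^2) - 2) - 8 = -9.
Step 2. [((x^2) - 2) - 8 = -9] the outer -8 inverts by adding 8, so sub: (x^2) - 2 = -1.
Step 3. [(x^2) - 2 = -1] 2 comes off first (add 2), so sub: x^2 = 1.
Step 4. [x^2 = 1] √ both sides: 1 ≥ 0 gives two branches. So sqrt: x = 1 or -1.

Answer: x ∈ {-1, 1}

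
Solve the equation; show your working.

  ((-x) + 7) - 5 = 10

Step 1. [((-x) + 7) - 5 = 10] the outer -5 inverts by adding 5 ⇒ sub: (-x) + 7 = 15.
Step 2. [(-x) + 7 = 15] 7 comes off first (subtract 7) ⇒ sub: -x = 8.
Step 3. [-x = 8] leading − — multiply by −1, so neg: x = -8.

Answer: x ∈ {-8}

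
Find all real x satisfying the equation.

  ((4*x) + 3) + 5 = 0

Step 1. [((4*x) + 3) + 5 = 0] +5 is outermost — subtract 5 both sides ⇒ sub: (4*x) + 3 = -5.
Step 2. [(4*x) + 3 = -5] subtract 3: x sits inside (… + 3), so sub: 4*x = -8.
Step 3. [4*x = -8] 4 out front; divide by 4. So div: x = -2.

Answer: x ∈ {-2}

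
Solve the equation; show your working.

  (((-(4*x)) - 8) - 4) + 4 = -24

Step 1. [(((-(4*x)) - 8) - 4) + 4 = -24] 4 comes off first (subtract 4) ⇒ sub: ((-(4*x)) - 8) - 4 = -28.
Step 2. [((-(4*x)) - 8) - 4 = -28] the outer -4 inverts by adding 4, so sub: (-(4*x)) - 8 = -24.
Step 3. [(-(4*x)) - 8 = -24] peel the -8: add 8 from each side ⇒ sub: -(4*x) = -16.
Step 4. [-(4*x) = -16] LHS negated; negate both sides, so neg: 4*x = 16.
Step 5. [4*x = 16] LHS = 4·(…); ÷4 both sides ⇒ div: x = 4.

Answer: x ∈ {4}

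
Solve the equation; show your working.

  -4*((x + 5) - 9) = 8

Step 1. [-4*((x + 5) - 9) = 8] LHS = -4·(…); ÷-4 both sides ⇒ div: (x + 5) - 9 = -2.
Step 2. [(x + 5) - 9 = -2] 9 comes off first (add 9). So sub: x + 5 = 7.
Step 3. [x + 5 = 7] subtract 5: x sits inside (… + 5). So sub: x = 2.

Answer: x ∈ {2}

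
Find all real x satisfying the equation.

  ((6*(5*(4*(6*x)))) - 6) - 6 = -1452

Step 1. [((6*(5*(4*(6*x)))) - 6) - 6 = -1452] add 6: x sits inside (… - 6), so sub: (6*(5*(4*(6*x)))) - 6 = -1446.
Step 2. [(6*(5*(4*(6*x)))) - 6 = -1446] common factor 6 (LHS and -1446) — divide through ⇒ factor: (5*(4*(6*x))) - 1 = -241.
Step 3. [(5*(4*(6*x))) - 1 = -241] peel the -1: add 1 from each side, so sub: 5*(4*(6*x)) = -240.
Step 4. [5*(4*(6*x)) = -240] 5 out front; divide by 5. So div: 4*(6*x) = -48.
Step 5. [4*(6*x) = -48] divide by the outer 4, so div: 6*x = -12.
Step 6. [6*x = -12] 6·(inner) — divide through by 6 ⇒ div: x = -2.

Answer: x ∈ {-2}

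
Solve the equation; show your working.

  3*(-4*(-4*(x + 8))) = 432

Step 1. [3*(-4*(-4*(x + 8))) = 432] divide by the outer 3, so div: -4*(-4*(x + 8)) = 144.
Step 2. [-4*(-4*(x + 8)) = 144] -4 out front; divide by -4. So div: -4*(x + 8) = -36.
Step 3. [-4*(x + 8) = -36] leading coefficient -4: divide by -4, so div: x + 8 = 9.
Step 4. [x + 8 = 9] peel the +8: subtract 8 from each side, so sub: x = 1.

Answer: x ∈ {1}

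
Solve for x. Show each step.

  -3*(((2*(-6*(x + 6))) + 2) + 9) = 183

Step 1. [-3*(((2*(-6*(x + 6))) + 2) + 9) = 183] -3 out front; divide by -3. So div: ((2*(-6*(x + 6))) + 2) + 9 = -61.
Step 2. [((2*(-6*(x + 6))) + 2) + 9 = -61] +9 is outermost — subtract 9 both sides. So sub: (2*(-6*(x + 6))) + 2 = -70.
Step 3. [(2*(-6*(x + 6))) + 2 = -70] 2 | LHS and 2 | -70: pull 2 out ⇒ factor: (-6*(x + 6)) + 1 = -35.
Step 4. [(-6*(x + 6)) + 1 = -35] the outer +1 inverts by subtracting 1. So sub: -6*(x + 6) = -36.
Step 5. [-6*(x + 6) = -36] -6 out front; divide by -6. So div: x + 6 = 6.
Step 6. [x + 6 = 6] subtract 6: x sits inside (… + 6). So sub: x = 0.

Answer: x ∈ {0}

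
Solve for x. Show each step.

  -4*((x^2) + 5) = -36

Step 1. [-4*((x^2) + 5) = -36] leading coefficient -4: divide by -4. So div: (x^2) + 5 = 9.
Step 2. [(x^2) + 5 = 9] subtract 5: x sits inside (… + 5) ⇒ sub: x^2 = 4.
Step 3. [x^2 = 4] √ both sides: 4 ≥ 0 gives two branches ⇒ sqrt: x = 2 or -2.

Answer: x ∈ {-2, 2}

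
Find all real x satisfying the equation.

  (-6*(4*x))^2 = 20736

Step 1. [(-6*(4*x))^2 = 20736] 20736 ≥ 0, LHS is (·)² — take ±√, so sqrt: -6*(4*x) = 144 or -144.
Step 2. [-6*(4*x) = 144 or -144] leading coefficient -6: divide by -6, so div: 4*x = -24 or 24.
Step 3. [4*x = -24 or 24] 4·(inner) — divide through by 4, so div: x = -6 or 6.

Answer: x ∈ {-6, 6}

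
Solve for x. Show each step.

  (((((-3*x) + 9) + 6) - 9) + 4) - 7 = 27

Step 1. [(((((-3*x) + 9) + 6) - 9) + 4) - 7 = 27] peel the -7: add 7 from each side. So sub: ((((-3*x) + 9) + 6) - 9) + 4 = 34.
Step 2. [((((-3*x) + 9) + 6) - 9) + 4 = 34] 4 comes off first (subtract 4). So sub: (((-3*x) + 9) + 6) - 9 = 30.
Step 3. [(((-3*x) + 9) + 6) - 9 = 30] add 9: x sits inside (… - 9), so sub: ((-3*x) + 9) + 6 = 39.
Step 4. [((-3*x) + 9) + 6 = 39] 6 comes off first (subtract 6), so sub: (-3*x) + 9 = 33.
Step 5. [(-3*x) + 9 = 33] 9 comes off first (subtract 9), so sub: -3*x = 24.
Step 6. [-3*x = 24] divide by the outer -3, so div: x = -8.

Answer: x ∈ {-8}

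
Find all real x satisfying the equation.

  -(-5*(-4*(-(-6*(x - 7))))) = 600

Step 1. [-(-5*(-4*(-(-6*(x - 7))))) = 600] flip signs both sides ⇒ neg: -5*(-4*(-(-6*(x - 7)))) = -600.
Step 2. [-5*(-4*(-(-6*(x - 7)))) = -600] LHS = -5·(…); ÷-5 both sides ⇒ div: -4*(-(-6*(x - 7))) = 120.
Step 3. [-4*(-(-6*(x - 7))) = 120] divide by the outer -4 ⇒ div: -(-6*(x - 7)) = -30.
Step 4. [-(-6*(x - 7)) = -30] leading − — multiply by −1, so neg: -6*(x - 7) = 30.
Step 5. [-6*(x - 7) = 30] leading coefficient -6: divide by -6 ⇒ div: x - 7 = -5.
Step 6. [x - 7 = -5] add 7: x sits inside (… - 7) ⇒ sub: x = 2.

Answer: x ∈ {2}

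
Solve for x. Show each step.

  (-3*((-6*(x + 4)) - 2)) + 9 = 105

Step 1. [(-3*((-6*(x + 4)) - 2)) + 9 = 105] 9 comes off first (subtract 9). So sub: -3*((-6*(x + 4)) - 2) = 96.
Step 2. [-3*((-6*(x + 4)) - 2) = 96] divide by the outer -3. So div: (-6*(x + 4)) - 2 = -32.
Step 3. [(-6*(x + 4)) - 2 = -32] add 2: x sits inside (… - 2). So sub: -6*(x + 4) = -30.
Step 4. [-6*(x + 4) = -30] LHS = -6·(…); ÷-6 both sides, so div: x + 4 = 5.
Step 5. [x + 4 = 5] the outer +4 inverts by subtracting 4, so sub: x = 1.

Answer: x ∈ {1}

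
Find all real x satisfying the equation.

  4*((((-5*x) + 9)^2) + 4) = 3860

Step 1. [4*((((-5*x) + 9)^2) + 4) = 3860] 4 out front; divide by 4. So div: (((-5*x) + 9)^2) + 4 = 965.
Step 2. [(((-5*x) + 9)^2) + 4 = 965] 4 comes off first (subtract 4), so sub: ((-5*x) + 9)^2 = 961.
Step 3. [((-5*x) + 9)^2 = 961] √ both sides: 961 ≥ 0 gives two branches, so sqrt: (-5*x) + 9 = 31 or -31.
Step 4. [(-5*x) + 9 = 31 or -31] subtract 9: x sits inside (… + 9) ⇒ sub: -5*x = 22 or -40.
Step 5. [-5*x = 22 or -40] LHS = -5·(…); ÷-5 both sides, so div: x = -22/5 or 8.

Answer: x ∈ {-22/5, 8}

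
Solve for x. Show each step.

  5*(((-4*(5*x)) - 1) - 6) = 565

Step 1. [5*(((-4*(5*x)) - 1) - 6) = 565] LHS = 5·(…); ÷5 both sides, so div: ((-4*(5*x)) - 1) - 6 = 113.
Step 2. [((-4*(5*x)) - 1) - 6 = 113] add 6: x sits inside (… - 6), so sub: (-4*(5*x)) - 1 = 119.
Step 3. [(-4*(5*x)) - 1 = 119] the outer -1 inverts by adding 1. So sub: -4*(5*x) = 120.
Step 4. [-4*(5*x) = 120] -4·(inner) — divide through by -4, so div: 5*x = -30.
Step 5. [5*x = -30] 5 out front; divide by 5, so div: x = -6.

Answer: x ∈ {-6}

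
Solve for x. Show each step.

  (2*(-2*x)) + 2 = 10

Step 1. [(2*(-2*x)) + 2 = 10] +2 is outermost — subtract 2 both sides, so sub: 2*(-2*x) = 8.
Step 2. [2*(-2*x) = 8] 2 out front; divide by 2, so div: -2*x = 4.
Step 3. [-2*x = 4] -2·(inner) — divide through by -2 ⇒ div: x = -2.

Answer: x ∈ {-2}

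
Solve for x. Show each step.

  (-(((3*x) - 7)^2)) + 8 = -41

Step 1. [(-(((3*x) - 7)^2)) + 8 = -41] subtract 8: x sits inside (… + 8). So sub: -(((3*x) - 7)^2) = -49.
Step 2. [-(((3*x) - 7)^2) = -49] leading − — multiply by −1 ⇒ neg: ((3*x) - 7)^2 = 49.
Step 3. [((3*x) - 7)^2 = 49] LHS squared, RHS 49 ≥ 0: apply √ (±) ⇒ sqrt: (3*x) - 7 = 7 or -7.
Step 4. [(3*x) - 7 = 7 or -7] add 7: x sits inside (… - 7) ⇒ sub: 3*x = 14 or 0.
Step 5. [3*x = 14 or 0] LHS = 3·(…); ÷3 both sides, so div: x = 14/3 or 0.

Answer: x ∈ {0, 14/3}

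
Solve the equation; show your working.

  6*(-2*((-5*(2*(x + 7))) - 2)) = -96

Step 1. [6*(-2*((-5*(2*(x + 7))) - 2)) = -96] 6 out front; divide by 6. So div: -2*((-5*(2*(x + 7))) - 2) = -16.
Step 2. [-2*((-5*(2*(x + 7))) - 2) = -16] -2·(inner) — divide through by -2 ⇒ div: (-5*(2*(x + 7))) - 2 = 8.
Step 3. [(-5*(2*(x + 7))) - 2 = 8] peel the -2: add 2 from each side. So sub: -5*(2*(x + 7)) = 10.
Step 4. [-5*(2*(x + 7)) = 10] divide by the outer -5, so div: 2*(x + 7) = -2.
Step 5. [2*(x + 7) = -2] 2·(inner) — divide through by 2 ⇒ div: x + 7 = -1.
Step 6. [x + 7 = -1] 7 comes off first (subtract 7). So sub: x = -8.

Answer: x ∈ {-8}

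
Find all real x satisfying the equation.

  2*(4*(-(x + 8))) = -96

Step 1. [2*(4*(-(x + 8))) = -96] 2 out front; divide by 2, so div: 4*(-(x + 8)) = -48.
Step 2. [4*(-(x + 8)) = -48] 4·(inner) — divide through by 4, so div: -(x + 8) = -12.
Step 3. [-(x + 8) = -12] LHS negated; negate both sides, so neg: x + 8 = 12.
Step 4. [x + 8 = 12] 8 comes off first (subtract 8), so sub: x = 4.

Answer: x ∈ {4}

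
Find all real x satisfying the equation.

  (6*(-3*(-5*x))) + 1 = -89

Step 1. [(6*(-3*(-5*x))) + 1 = -89] peel the +1: subtract 1 from each side, so sub: 6*(-3*(-5*x)) = -90.
Step 2. [6*(-3*(-5*x)) = -90] 6 out front; divide by 6. So div: -3*(-5*x) = -15.
Step 3. [-3*(-5*x) = -15] -3 out front; divide by -3. So div: -5*x = 5.
Step 4. [-5*x = 5] -5·(inner) — divide through by -5. So div: x = -1.

Answer: x ∈ {-1}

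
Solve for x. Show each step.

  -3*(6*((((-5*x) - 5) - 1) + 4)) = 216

Step 1. [-3*(6*((((-5*x) - 5) - 1) + 4)) = 216] LHS = -3·(…); ÷-3 both sides ⇒ div: 6*((((-5*x) - 5) - 1) + 4) = -72.
Step 2. [6*((((-5*x) - 5) - 1) + 4) = -72] LHS = 6·(…); ÷6 both sides. So div: (((-5*x) - 5) - 1) + 4 = -12.
Step 3. [(((-5*x) - 5) - 1) + 4 = -12] peel the +4: subtract 4 from each side. So sub: ((-5*x) - 5) - 1 = -16.
Step 4. [((-5*x) - 5) - 1 = -16] 1 comes off first (add 1), so sub: (-5*x) - 5 = -15.
Step 5. [(-5*x) - 5 = -15] 5 comes off first (add 5) ⇒ sub: -5*x = -10.
Step 6. [-5*x = -10] -5 out front; divide by -5 ⇒ div: x = 2.

Answer: x ∈ {2}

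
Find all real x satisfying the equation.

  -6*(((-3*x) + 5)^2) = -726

Step 1. [-6*(((-3*x) + 5)^2) = -726] -6 out front; divide by -6, so div: ((-3*x) + 5)^2 = 121.
Step 2. [((-3*x) + 5)^2 = 121] 121 ≥ 0, LHS is (·)² — take ±√ ⇒ sqrt: (-3*x) + 5 = 11 or -11.
Step 3. [(-3*x) + 5 = 11 or -11] +5 is outermost — subtract 5 both sides, so sub: -3*x = 6 or -16.
Step 4. [-3*x = 6 or -16] -3·(inner) — divide through by -3. So div: x = -2 or 16/3.

Answer: x ∈ {-2, 16/3}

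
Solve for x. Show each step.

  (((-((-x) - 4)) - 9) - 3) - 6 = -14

Step 1. [(((-((-x) - 4)) - 9) - 3) - 6 = -14] add 6: x sits inside (… - 6) ⇒ sub: ((-((-x) - 4)) - 9) - 3 = -8.
Step 2. [((-((-x) - 4)) - 9) - 3 = -8] 3 comes off first (add 3), so sub: (-((-x) - 4)) - 9 = -5.
Step 3. [(-((-x) - 4)) - 9 = -5] 9 comes off first (add 9), so sub: -((-x) - 4) = 4.
Step 4. [-((-x) - 4) = 4] leading − — multiply by −1, so neg: (-x) - 4 = -4.
Step 5. [(-x) - 4 = -4] 4 comes off first (add 4), so sub: -x = 0.
Step 6. [-x = 0] leading − — multiply by −1. So neg: x = 0.

Answer: x ∈ {0}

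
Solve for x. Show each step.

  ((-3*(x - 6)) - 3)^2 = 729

Step 1. [((-3*(x - 6)) - 3)^2 = 729] √ both sides: 729 ≥ 0 gives two branches, so sqrt: (-3*(x - 6)) - 3 = 27 or -27.
Step 2. [(-3*(x - 6)) - 3 = 27 or -27] 3 comes off first (add 3). So sub: -3*(x - 6) = 30 or -24.
Step 3. [-3*(x - 6) = 30 or -24] -3·(inner) — divide through by -3, so div: x - 6 = -10 or 8.
Step 4. [x - 6 = -10 or 8] the outer -6 inverts by adding 6. So sub: x = -4 or 14.

Answer: x ∈ {-4, 14}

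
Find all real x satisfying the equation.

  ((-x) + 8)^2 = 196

Step 1. [((-x) + 8)^2 = 196] LHS squared, RHS 196 ≥ 0: apply √ (±). So sqrt: (-x) + 8 = 14 or -14.
Step 2. [(-x) + 8 = 14 or -14] subtract 8: x sits inside (… + 8). So sub: -x = 6 or -22.
Step 3. [-x = 6 or -22] LHS negated; negate both sides. So neg: x = -6 or 22.

Answer: x ∈ {-6, 22}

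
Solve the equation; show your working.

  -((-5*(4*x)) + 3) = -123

Step 1. [-((-5*(4*x)) + 3) = -123] LHS negated; negate both sides, so neg: (-5*(4*x)) + 3 = 123.
Step 2. [(-5*(4*x)) + 3 = 123] subtract 3: x sits inside (… + 3), so sub: -5*(4*x) = 120.
Step 3. [-5*(4*x) = 120] leading coefficient -5: divide by -5 ⇒ div: 4*x = -24.
Step 4. [4*x = -24] 4 out front; divide by 4 ⇒ div: x = -6.

Answer: x ∈ {-6}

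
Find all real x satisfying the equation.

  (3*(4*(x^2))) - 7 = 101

Step 1. [(3*(4*(x^2))) - 7 = 101] 7 comes off first (add 7). So sub: 3*(4*(x^2)) = 108.
Step 2. [3*(4*(x^2)) = 108] leading coefficient 3: divide by 3. So div: 4*(x^2) = 36.
Step 3. [4*(x^2) = 36] leading coefficient 4: divide by 4 ⇒ div: x^2 = 9.
Step 4. [x^2 = 9] LHS squared, RHS 9 ≥ 0: apply √ (±), so sqrt: x = 3 or -3.

Answer: x ∈ {-3, 3}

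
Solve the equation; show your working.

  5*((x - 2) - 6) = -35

Step 1. [5*((x - 2) - 6) = -35] divide by the outer 5 ⇒ div: (x - 2) - 6 = -7.
Step 2. [(x - 2) - 6 = -7] 6 comes off first (add 6) ⇒ sub: x - 2 = -1.
Step 3. [x - 2 = -1] the outer -2 inverts by adding 2 ⇒ sub: x = 1.

Answer: x ∈ {1}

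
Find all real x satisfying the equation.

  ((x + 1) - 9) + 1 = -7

Step 1. [((x + 1) - 9) + 1 = -7] subtract 1: x sits inside (… + 1), so sub: (x + 1) - 9 = -8.
Step 2. [(x + 1) - 9 = -8] peel the -9: add 9 from each side ⇒ sub: x + 1 = 1.
Step 3. [x + 1 = 1] 1 comes off first (subtract 1) ⇒ sub: x = 0.

Answer: x ∈ {0}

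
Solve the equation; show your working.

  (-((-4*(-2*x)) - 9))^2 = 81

Step 1. [(-((-4*(-2*x)) - 9))^2 = 81] LHS squared, RHS 81 ≥ 0: apply √ (±). So sqrt: -((-4*(-2*x)) - 9) = 9 or -9.
Step 2. [-((-4*(-2*x)) - 9) = 9 or -9] LHS negated; negate both sides ⇒ neg: (-4*(-2*x)) - 9 = -9 or 9.
Step 3. [(-4*(-2*x)) - 9 = -9 or 9] -9 is outermost — add 9 both sides. So sub: -4*(-2*x) = 0 or 18.
Step 4. [-4*(-2*x) = 0 or 18] LHS = -4·(…); ÷-4 both sides. So div: -2*x = 0 or -9/2.
Step 5. [-2*x = 0 or -9/2] -2 out front; divide by -2. So div: x = 0 or 9/4.

Answer: x ∈ {0, 9/4}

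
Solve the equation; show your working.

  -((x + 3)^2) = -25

Step 1. [-((x + 3)^2) = -25] flip signs both sides, so neg: (x + 3)^2 = 25.
Step 2. [(x + 3)^2 = 25] √ both sides: 25 ≥ 0 gives two branches ⇒ sqrt: x + 3 = 5 or -5.
Step 3. [x + 3 = 5 or -5] the outer +3 inverts by subtracting 3. So sub: x = 2 or -8.

Answer: x ∈ {-8, 2}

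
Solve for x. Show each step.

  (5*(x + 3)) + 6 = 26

Step 1. [(5*(x + 3)) + 6 = 26] the outer +6 inverts by subtracting 6. So sub: 5*(x + 3) = 20.
Step 2. [5*(x + 3) = 20] 5 out front; divide by 5. So div: x + 3 = 4.
Step 3. [x + 3 = 4] 3 comes off first (subtract 3), so sub: x = 1.

Answer: x ∈ {1}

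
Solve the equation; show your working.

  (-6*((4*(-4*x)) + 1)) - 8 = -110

Step 1. [(-6*((4*(-4*x)) + 1)) - 8 = -110] the outer -8 inverts by adding 8 ⇒ sub: -6*((4*(-4*x)) + 1) = -102.
Step 2. [-6*((4*(-4*x)) + 1) = -102] divide by the outer -6. So div: (4*(-4*x)) + 1 = 17.
Step 3. [(4*(-4*x)) + 1 = 17] subtract 1: x sits inside (… + 1), so sub: 4*(-4*x) = 16.
Step 4. [4*(-4*x) = 16] 4·(inner) — divide through by 4, so div: -4*x = 4.
Step 5. [-4*x = 4] divide by the outer -4. So div: x = -1.

Answer: x ∈ {-1}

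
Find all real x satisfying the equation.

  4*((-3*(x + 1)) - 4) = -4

Step 1. [4*((-3*(x + 1)) - 4) = -4] leading coefficient 4: divide by 4, so div: (-3*(x + 1)) - 4 = -1.
Step 2. [(-3*(x + 1)) - 4 = -1] -4 is outermost — add 4 both sides. So sub: -3*(x + 1) = 3.
Step 3. [-3*(x + 1) = 3] -3·(inner) — divide through by -3, so div: x + 1 = -1.
Step 4. [x + 1 = -1] +1 is outermost — subtract 1 both sides ⇒ sub: x = -2.

Answer: x ∈ {-2}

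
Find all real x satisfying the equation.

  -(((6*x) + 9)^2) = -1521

Step 1. [-(((6*x) + 9)^2) = -1521] leading − — multiply by −1, so neg: ((6*x) + 9)^2 = 1521.
Step 2. [((6*x) + 9)^2 = 1521] 1521 ≥ 0, LHS is (·)² — take ±√. So sqrt: (6*x) + 9 = 39 or -39.
Step 3. [(6*x) + 9 = 39 or -39] the outer +9 inverts by subtracting 9, so sub: 6*x = 30 or -48.
Step 4. [6*x = 30 or -48] 6·(inner) — divide through by 6, so div: x = 5 or -8.

Answer: x ∈ {-8, 5}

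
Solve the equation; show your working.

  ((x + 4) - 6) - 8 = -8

Step 1. [((x + 4) - 6) - 8 = -8] the outer -8 inverts by adding 8 ⇒ sub: (x + 4) - 6 = 0.
Step 2. [(x + 4) - 6 = 0] the outer -6 inverts by adding 6. So sub: x + 4 = 6.
Step 3. [x + 4 = 6] 4 comes off first (subtract 4) ⇒ sub: x = 2.

Answer: x ∈ {2}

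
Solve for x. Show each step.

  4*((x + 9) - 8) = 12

Step 1. [4*((x + 9) - 8) = 12] 4·(inner) — divide through by 4. So div: (x + 9) - 8 = 3.
Step 2. [(x + 9) - 8 = 3] 8 comes off first (add 8). So sub: x + 9 = 11.
Step 3. [x + 9 = 11] peel the +9: subtract 9 from each side ⇒ sub: x = 2.

Answer: x ∈ {2}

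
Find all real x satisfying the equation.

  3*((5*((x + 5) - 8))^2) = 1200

Step 1. [3*((5*((x + 5) - 8))^2) = 1200] leading coefficient 3: divide by 3 ⇒ div: (5*((x + 5) - 8))^2 = 400.
Step 2. [(5*((x + 5) - 8))^2 = 400] √ both sides: 400 ≥ 0 gives two branches ⇒ sqrt: 5*((x + 5) - 8) = 20 or -20.
Step 3. [5*((x + 5) - 8) = 20 or -20] LHS = 5·(…); ÷5 both sides. So div: (x + 5) - 8 = 4 or -4.
Step 4. [(x + 5) - 8 = 4 or -4] -8 is outermost — add 8 both sides ⇒ sub: x + 5 = 12 or 4.
Step 5. [x + 5 = 12 or 4] peel the +5: subtract 5 from each side. So sub: x = 7 or -1.

Answer: x ∈ {-1, 7}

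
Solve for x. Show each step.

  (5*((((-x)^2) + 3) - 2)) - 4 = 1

Step 1. [(5*((((-x)^2) + 3) - 2)) - 4 = 1] add 4: x sits inside (… - 4) ⇒ sub: 5*((((-x)^2) + 3) - 2) = 5.
Step 2. [5*((((-x)^2) + 3) - 2) = 5] divide by the outer 5, so div: (((-x)^2) + 3) - 2 = 1.
Step 3. [(((-x)^2) + 3) - 2 = 1] peel the -2: add 2 from each side. So sub: ((-x)^2) + 3 = 3.
Step 4. [((-x)^2) + 3 = 3] +3 is outermost — subtract 3 both sides ⇒ sub: (-x)^2 = 0.
Step 5. [(-x)^2 = 0] LHS squared, RHS 0 ≥ 0: apply √ (±). So sqrt: -x = 0.
Step 6. [-x = 0] leading − — multiply by −1. So neg: x = 0.

Answer: x ∈ {0}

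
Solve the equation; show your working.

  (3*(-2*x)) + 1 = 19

Step 1. [(3*(-2*x)) + 1 = 19] the outer +1 inverts by subtracting 1, so sub: 3*(-2*x) = 18.
Step 2. [3*(-2*x) = 18] 3 out front; divide by 3 ⇒ div: -2*x = 6.
Step 3. [-2*x = 6] -2·(inner) — divide through by -2. So div: x = -3.

Answer: x ∈ {-3}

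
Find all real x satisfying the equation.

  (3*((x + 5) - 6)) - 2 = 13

Step 1. [(3*((x + 5) - 6)) - 2 = 13] add 2: x sits inside (… - 2). So sub: 3*((x + 5) - 6) = 15.
Step 2. [3*((x + 5) - 6) = 15] 3·(inner) — divide through by 3, so div: (x + 5) - 6 = 5.
Step 3. [(x + 5) - 6 = 5] add 6: x sits inside (… - 6) ⇒ sub: x + 5 = 11.
Step 4. [x + 5 = 11] subtract 5: x sits inside (… + 5), so sub: x = 6.

Answer: x ∈ {6}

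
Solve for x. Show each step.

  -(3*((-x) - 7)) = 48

Step 1. [-(3*((-x) - 7)) = 48] leading − — multiply by −1. So neg: 3*((-x) - 7) = -48.
Step 2. [3*((-x) - 7) = -48] leading coefficient 3: divide by 3 ⇒ div: (-x) - 7 = -16.
Step 3. [(-x) - 7 = -16] 7 comes off first (add 7) ⇒ sub: -x = -9.
Step 4. [-x = -9] leading − — multiply by −1, so neg: x = 9.

Answer: x ∈ {9}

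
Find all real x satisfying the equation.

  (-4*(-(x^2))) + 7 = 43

Step 1. [(-4*(-(x^2))) + 7 = 43] subtract 7: x sits inside (… + 7). So sub: -4*(-(x^2)) = 36.
Step 2. [-4*(-(x^2)) = 36] LHS = -4·(…); ÷-4 both sides. So div: -(x^2) = -9.
Step 3. [-(x^2) = -9] flip signs both sides. So neg: x^2 = 9.
Step 4. [x^2 = 9] LHS squared, RHS 9 ≥ 0: apply √ (±) ⇒ sqrt: x = 3 or -3.

Answer: x ∈ {-3, 3}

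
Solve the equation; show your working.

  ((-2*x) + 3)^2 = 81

Step 1. [((-2*x) + 3)^2 = 81] 81 ≥ 0, LHS is (·)² — take ±√. So sqrt: (-2*x) + 3 = 9 or -9.
Step 2. [(-2*x) + 3 = 9 or -9] 3 comes off first (subtract 3). So sub: -2*x = 6 or -12.
Step 3. [-2*x = 6 or -12] divide by the outer -2. So div: x = -3 or 6.

Answer: x ∈ {-3, 6}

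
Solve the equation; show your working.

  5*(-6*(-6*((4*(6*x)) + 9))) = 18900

Step 1. [5*(-6*(-6*((4*(6*x)) + 9))) = 18900] LHS = 5·(…); ÷5 both sides, so div: -6*(-6*((4*(6*x)) + 9)) = 3780.
Step 2. [-6*(-6*((4*(6*x)) + 9)) = 3780] LHS = -6·(…); ÷-6 both sides ⇒ div: -6*((4*(6*x)) + 9) = -630.
Step 3. [-6*((4*(6*x)) + 9) = -630] -6·(inner) — divide through by -6 ⇒ div: (4*(6*x)) + 9 = 105.
Step 4. [(4*(6*x)) + 9 = 105] 9 comes off first (subtract 9) ⇒ sub: 4*(6*x) = 96.
Step 5. [4*(6*x) = 96] 4 out front; divide by 4. So div: 6*x = 24.
Step 6. [6*x = 24] 6 out front; divide by 6. So div: x = 4.

Answer: x ∈ {4}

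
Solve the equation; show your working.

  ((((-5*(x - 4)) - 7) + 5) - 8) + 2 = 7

Step 1. [((((-5*(x - 4)) - 7) + 5) - 8) + 2 = 7] the outer +2 inverts by subtracting 2 ⇒ sub: (((-5*(x - 4)) - 7) + 5) - 8 = 5.
Step 2. [(((-5*(x - 4)) - 7) + 5) - 8 = 5] peel the -8: add 8 from each side, so sub: ((-5*(x - 4)) - 7) + 5 = 13.
Step 3. [((-5*(x - 4)) - 7) + 5 = 13] 5 comes off first (subtract 5), so sub: (-5*(x - 4)) - 7 = 8.
Step 4. [(-5*(x - 4)) - 7 = 8] the outer -7 inverts by adding 7. So sub: -5*(x - 4) = 15.
Step 5. [-5*(x - 4) = 15] leading coefficient -5: divide by -5, so div: x - 4 = -3.
Step 6. [x - 4 = -3] add 4: x sits inside (… - 4), so sub: x = 1.

Answer: x ∈ {1}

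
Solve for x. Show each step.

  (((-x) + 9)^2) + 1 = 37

Step 1. [(((-x) + 9)^2) + 1 = 37] subtract 1: x sits inside (… + 1), so sub: ((-x) + 9)^2 = 36.
Step 2. [((-x) + 9)^2 = 36] 36 ≥ 0, LHS is (·)² — take ±√. So sqrt: (-x) + 9 = 6 or -6.
Step 3. [(-x) + 9 = 6 or -6] 9 comes off first (subtract 9), so sub: -x = -3 or -15.
Step 4. [-x = -3 or -15] flip signs both sides, so neg: x = 3 or 15.

Answer: x ∈ {3, 15}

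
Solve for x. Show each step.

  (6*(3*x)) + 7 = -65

Step 1. [(6*(3*x)) + 7 = -65] +7 is outermost — subtract 7 both sides. So sub: 6*(3*x) = -72.
Step 2. [6*(3*x) = -72] divide by the outer 6. So div: 3*x = -12.
Step 3. [3*x = -12] LHS = 3·(…); ÷3 both sides, so div: x = -4.

Answer: x ∈ {-4}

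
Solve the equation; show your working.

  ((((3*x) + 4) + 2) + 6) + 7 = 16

Step 1. [((((3*x) + 4) + 2) + 6) + 7 = 16] 7 comes off first (subtract 7). So sub: (((3*x) + 4) + 2) + 6 = 9.
Step 2. [(((3*x) + 4) + 2) + 6 = 9] 6 comes off first (subtract 6). So sub: ((3*x) + 4) + 2 = 3.
Step 3. [((3*x) + 4) + 2 = 3] peel the +2: subtract 2 from each side. So sub: (3*x) + 4 = 1.
Step 4. [(3*x) + 4 = 1] peel the +4: subtract 4 from each side. So sub: 3*x = -3.
Step 5. [3*x = -3] 3·(inner) — divide through by 3. So div: x = -1.

Answer: x ∈ {-1}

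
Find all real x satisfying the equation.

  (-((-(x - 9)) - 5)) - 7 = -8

Step 1. [(-((-(x - 9)) - 5)) - 7 = -8] -7 is outermost — add 7 both sides ⇒ sub: -((-(x - 9)) - 5) = -1.
Step 2. [-((-(x - 9)) - 5) = -1] flip signs both sides ⇒ neg: (-(x - 9)) - 5 = 1.
Step 3. [(-(x - 9)) - 5 = 1] add 5: x sits inside (… - 5) ⇒ sub: -(x - 9) = 6.
Step 4. [-(x - 9) = 6] LHS negated; negate both sides, so neg: x - 9 = -6.
Step 5. [x - 9 = -6] add 9: x sits inside (… - 9) ⇒ sub: x = 3.

Answer: x ∈ {3}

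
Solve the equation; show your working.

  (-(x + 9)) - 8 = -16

Step 1. [(-(x + 9)) - 8 = -16] 8 comes off first (add 8), so sub: -(x + 9) = -8.
Step 2. [-(x + 9) = -8] leading − — multiply by −1. So neg: x + 9 = 8.
Step 3. [x + 9 = 8] the outer +9 inverts by subtracting 9 ⇒ sub: x = -1.

Answer: x ∈ {-1}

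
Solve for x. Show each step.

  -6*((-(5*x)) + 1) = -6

Step 1. [-6*((-(5*x)) + 1) = -6] leading coefficient -6: divide by -6. So div: (-(5*x)) + 1 = 1.
Step 2. [(-(5*x)) + 1 = 1] +1 is outermost — subtract 1 both sides. So sub: -(5*x) = 0.
Step 3. [-(5*x) = 0] flip signs both sides, so neg: 5*x = 0.
Step 4. [5*x = 0] 5·(inner) — divide through by 5, so div: x = 0.

Answer: x ∈ {0}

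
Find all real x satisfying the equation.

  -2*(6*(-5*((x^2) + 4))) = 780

Step 1. [-2*(6*(-5*((x^2) + 4))) = 780] -2·(inner) — divide through by -2 ⇒ div: 6*(-5*((x^2) + 4)) = -390.
Step 2. [6*(-5*((x^2) + 4)) = -390] LHS = 6·(…); ÷6 both sides ⇒ div: -5*((x^2) + 4) = -65.
Step 3. [-5*((x^2) + 4) = -65] LHS = -5·(…); ÷-5 both sides, so div: (x^2) + 4 = 13.
Step 4. [(x^2) + 4 = 13] the outer +4 inverts by subtracting 4. So sub: x^2 = 9.
Step 5. [x^2 = 9] LHS squared, RHS 9 ≥ 0: apply √ (±). So sqrt: x = 3 or -3.

Answer: x ∈ {-3, 3}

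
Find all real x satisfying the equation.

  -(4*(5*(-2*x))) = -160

Step 1. [-(4*(5*(-2*x))) = -160] LHS negated; negate both sides, so neg: 4*(5*(-2*x)) = 160.
Step 2. [4*(5*(-2*x)) = 160] 4 out front; divide by 4 ⇒ div: 5*(-2*x) = 40.
Step 3. [5*(-2*x) = 40] leading coefficient 5: divide by 5. So div: -2*x = 8.
Step 4. [-2*x = 8] -2 out front; divide by -2, so div: x = -4.

Answer: x ∈ {-4}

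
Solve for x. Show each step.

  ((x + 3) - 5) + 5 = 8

Step 1. [((x + 3) - 5) + 5 = 8] the outer +5 inverts by subtracting 5. So sub: (x + 3) - 5 = 3.
Step 2. [(x + 3) - 5 = 3] 5 comes off first (add 5), so sub: x + 3 = 8.
Step 3. [x + 3 = 8] 3 comes off first (subtract 3), so sub: x = 5.

Answer: x ∈ {5}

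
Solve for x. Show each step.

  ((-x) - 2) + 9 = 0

Step 1. [((-x) - 2) + 9 = 0] 9 comes off first (subtract 9) ⇒ sub: (-x) - 2 = -9.
Step 2. [(-x) - 2 = -9] add 2: x sits inside (… - 2), so sub: -x = -7.
Step 3. [-x = -7] flip signs both sides, so neg: x = 7.

Answer: x ∈ {7}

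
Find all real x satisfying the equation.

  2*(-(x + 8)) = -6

Step 1. [2*(-(x + 8)) = -6] 2·(inner) — divide through by 2 ⇒ div: -(x + 8) = -3.
Step 2. [-(x + 8) = -3] LHS negated; negate both sides. So neg: x + 8 = 3.
Step 3. [x + 8 = 3] peel the +8: subtract 8 from each side, so sub: x = -5.

Answer: x ∈ {-5}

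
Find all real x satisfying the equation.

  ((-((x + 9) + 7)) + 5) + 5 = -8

Step 1. [((-((x + 9) + 7)) + 5) + 5 = -8] +5 is outermost — subtract 5 both sides ⇒ sub: (-((x + 9) + 7)) + 5 = -13.
Step 2. [(-((x + 9) + 7)) + 5 = -13] 5 comes off first (subtract 5), so sub: -((x + 9) + 7) = -18.
Step 3. [-((x + 9) + 7) = -18] leading − — multiply by −1. So neg: (x + 9) + 7 = 18.
Step 4. [(x + 9) + 7 = 18] the outer +7 inverts by subtracting 7, so sub: x + 9 = 11.
Step 5. [x + 9 = 11] peel the +9: subtract 9 from each side, so sub: x = 2.

Answer: x ∈ {2}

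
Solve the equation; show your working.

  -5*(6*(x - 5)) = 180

Step 1. [-5*(6*(x - 5)) = 180] divide by the outer -5 ⇒ div: 6*(x - 5) = -36.
Step 2. [6*(x - 5) = -36] 6 out front; divide by 6. So div: x - 5 = -6.
Step 3. [x - 5 = -6] the outer -5 inverts by adding 5, so sub: x = -1.

Answer: x ∈ {-1}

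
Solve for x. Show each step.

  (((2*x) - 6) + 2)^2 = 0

Step 1. [(((2*x) - 6) + 2)^2 = 0] 0 ≥ 0, LHS is (·)² — take ±√. So sqrt: ((2*x) - 6) + 2 = 0.
Step 2. [((2*x) - 6) + 2 = 0] the outer +2 inverts by subtracting 2. So sub: (2*x) - 6 = -2.
Step 3. [(2*x) - 6 = -2] 6 comes off first (add 6) ⇒ sub: 2*x = 4.
Step 4. [2*x = 4] 2·(inner) — divide through by 2, so div: x = 2.

Answer: x ∈ {2}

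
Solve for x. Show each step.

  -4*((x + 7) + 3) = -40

Step 1. [-4*((x + 7) + 3) = -40] divide by the outer -4, so div: (x + 7) + 3 = 10.
Step 2. [(x + 7) + 3 = 10] subtract 3: x sits inside (… + 3). So sub: x + 7 = 7.
Step 3. [x + 7 = 7] the outer +7 inverts by subtracting 7, so sub: x = 0.

Answer: x ∈ {0}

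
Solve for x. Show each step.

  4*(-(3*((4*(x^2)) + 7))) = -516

Step 1. [4*(-(3*((4*(x^2)) + 7))) = -516] divide by the outer 4 ⇒ div: -(3*((4*(x^2)) + 7)) = -129.
Step 2. [-(3*((4*(x^2)) + 7)) = -129] leading − — multiply by −1 ⇒ neg: 3*((4*(x^2)) + 7) = 129.
Step 3. [3*((4*(x^2)) + 7) = 129] 3·(inner) — divide through by 3. So div: (4*(x^2)) + 7 = 43.
Step 4. [(4*(x^2)) + 7 = 43] 7 comes off first (subtract 7), so sub: 4*(x^2) = 36.
Step 5. [4*(x^2) = 36] leading coefficient 4: divide by 4. So div: x^2 = 9.
Step 6. [x^2 = 9] LHS squared, RHS 9 ≥ 0: apply √ (±). So sqrt: x = 3 or -3.

Answer: x ∈ {-3, 3}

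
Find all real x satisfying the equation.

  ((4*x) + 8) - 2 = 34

Step 1. [((4*x) + 8) - 2 = 34] the outer -2 inverts by adding 2, so sub: (4*x) + 8 = 36.
Step 2. [(4*x) + 8 = 36] 4 divides every term; factor it out ⇒ factor: x + 2 = 9.
Step 3. [x + 2 = 9] the outer +2 inverts by subtracting 2, so sub: x = 7.

Answer: x ∈ {7}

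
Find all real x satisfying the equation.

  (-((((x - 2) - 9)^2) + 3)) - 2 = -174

Step 1. [(-((((x - 2) - 9)^2) + 3)) - 2 = -174] peel the -2: add 2 from each side, so sub: -((((x - 2) - 9)^2) + 3) = -172.
Step 2. [-((((x - 2) - 9)^2) + 3) = -172] LHS negated; negate both sides. So neg: (((x - 2) - 9)^2) + 3 = 172.
Step 3. [(((x - 2) - 9)^2) + 3 = 172] 3 comes off first (subtract 3), so sub: ((x - 2) - 9)^2 = 169.
Step 4. [((x - 2) - 9)^2 = 169] √ both sides: 169 ≥ 0 gives two branches, so sqrt: (x - 2) - 9 = 13 or -13.
Step 5. [(x - 2) - 9 = 13 or -13] 9 comes off first (add 9) ⇒ sub: x - 2 = 22 or -4.
Step 6. [x - 2 = 22 or -4] 2 comes off first (add 2) ⇒ sub: x = 24 or -2.

Answer: x ∈ {-2, 24}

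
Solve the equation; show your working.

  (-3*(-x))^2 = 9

Step 1. [(-3*(-x))^2 = 9] √ both sides: 9 ≥ 0 gives two branches ⇒ sqrt: -3*(-x) = 3 or -3.
Step 2. [-3*(-x) = 3 or -3] LHS = -3·(…); ÷-3 both sides ⇒ div: -x = -1 or 1.
Step 3. [-x = -1 or 1] flip signs both sides. So neg: x = 1 or -1.

Answer: x ∈ {-1, 1}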